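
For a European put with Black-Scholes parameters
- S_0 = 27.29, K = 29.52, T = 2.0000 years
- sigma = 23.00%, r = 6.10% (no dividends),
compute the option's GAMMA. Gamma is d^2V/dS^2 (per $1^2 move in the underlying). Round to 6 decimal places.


d1 = 0.2962234324; d2 = -0.0290456869
phi(d1) = 0.3818174386; exp(-qT) = 1.0000000000; exp(-rT) = 0.8851483685
Gamma = exp(-qT) * phi(d1) / (S * sigma * sqrt(T)) = 1.0000000000 * 0.3818174386 / (27.2900 * 0.2300 * 1.4142135624) = 0.043014

Answer: Gamma = 0.043014


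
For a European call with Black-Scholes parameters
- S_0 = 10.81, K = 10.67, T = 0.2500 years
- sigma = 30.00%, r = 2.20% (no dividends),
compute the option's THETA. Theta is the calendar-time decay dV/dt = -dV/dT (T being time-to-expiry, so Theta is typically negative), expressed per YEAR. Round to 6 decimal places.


Answer: Theta = -1.389761

Derivation:
d1 = 0.1985704422; d2 = 0.0485704422
phi(d1) = 0.3911541139; exp(-qT) = 1.0000000000; exp(-rT) = 0.9945150973
Theta = -S*exp(-qT)*phi(d1)*sigma/(2*sqrt(T)) - r*K*exp(-rT)*N(d2) + q*S*exp(-qT)*N(d1)
N(d1) = 0.5787006116; N(d2) = 0.5193691871; sqrt(T) = 0.5000000000
Term 1 = -10.8100 * 1.0000000000 * 0.3911541139 * 0.3000 / (2 * 0.5000000000) = -1.2685127914
Term 2 = -0.0220 * 10.6700 * 0.9945150973 * 0.5193691871 = -0.1212480216
Term 3 = 0 (no dividend yield, q = 0)
Theta = -1.2685127914 + (-0.1212480216) + (0.0000000000) = -1.389761


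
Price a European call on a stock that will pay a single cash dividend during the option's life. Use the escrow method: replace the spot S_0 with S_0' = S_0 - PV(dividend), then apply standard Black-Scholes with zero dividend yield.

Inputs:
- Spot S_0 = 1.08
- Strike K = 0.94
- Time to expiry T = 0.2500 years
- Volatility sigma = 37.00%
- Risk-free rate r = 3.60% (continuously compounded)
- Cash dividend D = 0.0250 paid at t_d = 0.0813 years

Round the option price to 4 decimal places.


PV(D) = D * exp(-r * t_d) = 0.0250 * 0.99707748 = 0.02492694
S_0' = S_0 - PV(D) = 1.0800 - 0.02492694 = 1.05507306
d1 = (ln(S_0'/K) + (r + sigma^2/2)*T) / (sigma*sqrt(T)) = 0.76539417
d2 = d1 - sigma*sqrt(T) = 0.58039417
exp(-rT) = 0.99104038
N(d1) = 0.77798157; N(d2) = 0.71917558
C = S_0' * N(d1) - K * exp(-rT) * N(d2) = 1.05507306 * 0.77798157 - 0.9400 * 0.99104038 * 0.71917558 = 0.1509

Answer: Price = 0.1509


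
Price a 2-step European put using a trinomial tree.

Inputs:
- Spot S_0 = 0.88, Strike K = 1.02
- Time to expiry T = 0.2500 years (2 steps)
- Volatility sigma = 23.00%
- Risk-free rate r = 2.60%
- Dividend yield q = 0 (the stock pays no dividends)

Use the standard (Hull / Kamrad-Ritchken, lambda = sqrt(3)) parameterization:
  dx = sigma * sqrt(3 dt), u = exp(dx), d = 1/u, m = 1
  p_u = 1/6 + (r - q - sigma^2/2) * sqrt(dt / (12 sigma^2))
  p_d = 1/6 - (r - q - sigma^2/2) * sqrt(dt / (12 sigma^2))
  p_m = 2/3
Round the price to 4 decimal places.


Answer: Price = V(0,0) = 0.1374

Derivation:
dt = T/N = 0.125000; dx = sigma*sqrt(3*dt) = 0.140846
u = exp(dx) = 1.151247; d = 1/u = 0.868623
p_u = 0.166467, p_m = 0.666667, p_d = 0.166866
Discount per step: exp(-r*dt) = 0.996755
Stock lattice S(k, j) with j the centered position index:
  k=0: S(0,+0) = 0.8800
  k=1: S(1,-1) = 0.7644; S(1,+0) = 0.8800; S(1,+1) = 1.0131
  k=2: S(2,-2) = 0.6640; S(2,-1) = 0.7644; S(2,+0) = 0.8800; S(2,+1) = 1.0131; S(2,+2) = 1.1663
Terminal payoffs V(N, j) = max(K - S_T, 0):
  V(2,-2) = 0.356034; V(2,-1) = 0.255611; V(2,+0) = 0.140000; V(2,+1) = 0.006903; V(2,+2) = 0.000000
Backward induction: V(k, j) = exp(-r*dt) * [p_u * V(k+1, j+1) + p_m * V(k+1, j) + p_d * V(k+1, j-1)]
  V(1,-1) = exp(-r*dt) * [p_u*0.140000 + p_m*0.255611 + p_d*0.356034] = 0.252302
  V(1,+0) = exp(-r*dt) * [p_u*0.006903 + p_m*0.140000 + p_d*0.255611] = 0.136690
  V(1,+1) = exp(-r*dt) * [p_u*0.000000 + p_m*0.006903 + p_d*0.140000] = 0.027872
  V(0,+0) = exp(-r*dt) * [p_u*0.027872 + p_m*0.136690 + p_d*0.252302] = 0.137420


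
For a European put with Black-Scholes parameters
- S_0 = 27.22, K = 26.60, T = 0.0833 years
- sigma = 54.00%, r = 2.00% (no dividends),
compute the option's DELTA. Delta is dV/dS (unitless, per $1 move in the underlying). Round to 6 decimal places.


Answer: Delta = -0.406541

Derivation:
d1 = 0.2364524815; d2 = 0.0805990888
phi(d1) = 0.3879443330; exp(-qT) = 1.0000000000; exp(-rT) = 0.9983353870
N(-d1) = 0.4065407881
Delta = -exp(-qT) * N(-d1) = -1.0000000000 * 0.4065407881 = -0.406541


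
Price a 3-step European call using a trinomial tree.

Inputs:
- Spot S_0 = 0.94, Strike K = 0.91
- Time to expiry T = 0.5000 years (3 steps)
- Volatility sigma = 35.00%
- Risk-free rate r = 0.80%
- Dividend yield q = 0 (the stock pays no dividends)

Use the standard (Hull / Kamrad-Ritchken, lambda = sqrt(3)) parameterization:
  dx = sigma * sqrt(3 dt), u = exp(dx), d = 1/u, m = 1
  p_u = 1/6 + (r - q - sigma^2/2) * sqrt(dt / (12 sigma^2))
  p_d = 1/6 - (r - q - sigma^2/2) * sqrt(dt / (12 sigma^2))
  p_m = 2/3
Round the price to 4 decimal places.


dt = T/N = 0.166667; dx = sigma*sqrt(3*dt) = 0.247487
u = exp(dx) = 1.280803; d = 1/u = 0.780760
p_u = 0.148736, p_m = 0.666667, p_d = 0.184597
Discount per step: exp(-r*dt) = 0.998668
Stock lattice S(k, j) with j the centered position index:
  k=0: S(0,+0) = 0.9400
  k=1: S(1,-1) = 0.7339; S(1,+0) = 0.9400; S(1,+1) = 1.2040
  k=2: S(2,-2) = 0.5730; S(2,-1) = 0.7339; S(2,+0) = 0.9400; S(2,+1) = 1.2040; S(2,+2) = 1.5420
  k=3: S(3,-3) = 0.4474; S(3,-2) = 0.5730; S(3,-1) = 0.7339; S(3,+0) = 0.9400; S(3,+1) = 1.2040; S(3,+2) = 1.5420; S(3,+3) = 1.9750
Terminal payoffs V(N, j) = max(S_T - K, 0):
  V(3,-3) = 0.000000; V(3,-2) = 0.000000; V(3,-1) = 0.000000; V(3,+0) = 0.030000; V(3,+1) = 0.293955; V(3,+2) = 0.632029; V(3,+3) = 1.065036
Backward induction: V(k, j) = exp(-r*dt) * [p_u * V(k+1, j+1) + p_m * V(k+1, j) + p_d * V(k+1, j-1)]
  V(2,-2) = exp(-r*dt) * [p_u*0.000000 + p_m*0.000000 + p_d*0.000000] = 0.000000
  V(2,-1) = exp(-r*dt) * [p_u*0.030000 + p_m*0.000000 + p_d*0.000000] = 0.004456
  V(2,+0) = exp(-r*dt) * [p_u*0.293955 + p_m*0.030000 + p_d*0.000000] = 0.063637
  V(2,+1) = exp(-r*dt) * [p_u*0.632029 + p_m*0.293955 + p_d*0.030000] = 0.295120
  V(2,+2) = exp(-r*dt) * [p_u*1.065036 + p_m*0.632029 + p_d*0.293955] = 0.633181
  V(1,-1) = exp(-r*dt) * [p_u*0.063637 + p_m*0.004456 + p_d*0.000000] = 0.012419
  V(1,+0) = exp(-r*dt) * [p_u*0.295120 + p_m*0.063637 + p_d*0.004456] = 0.087026
  V(1,+1) = exp(-r*dt) * [p_u*0.633181 + p_m*0.295120 + p_d*0.063637] = 0.302268
  V(0,+0) = exp(-r*dt) * [p_u*0.302268 + p_m*0.087026 + p_d*0.012419] = 0.105128

Answer: Price = V(0,0) = 0.1051


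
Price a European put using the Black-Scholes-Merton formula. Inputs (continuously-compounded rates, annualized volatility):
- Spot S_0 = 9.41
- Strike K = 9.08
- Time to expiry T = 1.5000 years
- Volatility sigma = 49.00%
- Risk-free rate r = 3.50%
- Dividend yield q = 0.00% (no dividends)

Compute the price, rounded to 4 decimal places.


Answer: Price = 1.7509

Derivation:
d1 = (ln(S/K) + (r - q + 0.5*sigma^2) * T) / (sigma * sqrt(T)) = 0.44702981
d2 = d1 - sigma * sqrt(T) = -0.15309517
exp(-rT) = 0.94885432; exp(-qT) = 1.00000000
P = K * exp(-rT) * N(-d2) - S_0 * exp(-qT) * N(-d1)
N(-d1) = 0.32742677; N(-d2) = 0.56083839
P = 9.0800 * 0.94885432 * 0.56083839 - 9.4100 * 1.00000000 * 0.32742677 = 1.7509


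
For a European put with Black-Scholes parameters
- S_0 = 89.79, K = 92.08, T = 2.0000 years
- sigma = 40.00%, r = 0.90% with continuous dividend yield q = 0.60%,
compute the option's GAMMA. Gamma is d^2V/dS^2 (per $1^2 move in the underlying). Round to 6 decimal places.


Answer: Gamma = 0.007524

Derivation:
d1 = 0.2489295992; d2 = -0.3167558257
phi(d1) = 0.3867713815; exp(-qT) = 0.9880717129; exp(-rT) = 0.9821610324
Gamma = exp(-qT) * phi(d1) / (S * sigma * sqrt(T)) = 0.9880717129 * 0.3867713815 / (89.7900 * 0.4000 * 1.4142135624) = 0.007524


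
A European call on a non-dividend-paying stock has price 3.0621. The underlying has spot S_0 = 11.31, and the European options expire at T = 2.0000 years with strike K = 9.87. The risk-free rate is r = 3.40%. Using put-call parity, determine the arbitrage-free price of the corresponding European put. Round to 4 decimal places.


Answer: Put price = 0.9733

Derivation:
Put-call parity: C - P = S_0 * exp(-qT) - K * exp(-rT).
S_0 * exp(-qT) = 11.3100 * 1.00000000 = 11.31000000
K * exp(-rT) = 9.8700 * 0.93426047 = 9.22115087
P = C - S*exp(-qT) + K*exp(-rT)
P = 3.0621 - 11.31000000 + 9.22115087 = 0.9733


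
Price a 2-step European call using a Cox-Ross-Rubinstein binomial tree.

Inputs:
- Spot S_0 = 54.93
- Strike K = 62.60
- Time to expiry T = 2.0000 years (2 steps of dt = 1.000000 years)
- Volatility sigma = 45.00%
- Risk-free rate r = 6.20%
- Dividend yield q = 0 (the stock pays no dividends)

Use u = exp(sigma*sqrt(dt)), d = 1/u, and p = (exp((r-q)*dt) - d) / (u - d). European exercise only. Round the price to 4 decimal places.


Answer: Price = V(0,0) = 13.4406

Derivation:
dt = T/N = 1.000000
u = exp(sigma*sqrt(dt)) = 1.568312; d = 1/u = 0.637628
p = (exp((r-q)*dt) - d) / (u - d) = 0.458087
Discount per step: exp(-r*dt) = 0.939883
Stock lattice S(k, i) with i counting down-moves:
  k=0: S(0,0) = 54.9300
  k=1: S(1,0) = 86.1474; S(1,1) = 35.0249
  k=2: S(2,0) = 135.1060; S(2,1) = 54.9300; S(2,2) = 22.3329
Terminal payoffs V(N, i) = max(S_T - K, 0):
  V(2,0) = 72.505999; V(2,1) = 0.000000; V(2,2) = 0.000000
Backward induction: V(k, i) = exp(-r*dt) * [p * V(k+1, i) + (1-p) * V(k+1, i+1)].
  V(1,0) = exp(-r*dt) * [p*72.505999 + (1-p)*0.000000] = 31.217318
  V(1,1) = exp(-r*dt) * [p*0.000000 + (1-p)*0.000000] = 0.000000
  V(0,0) = exp(-r*dt) * [p*31.217318 + (1-p)*0.000000] = 13.440556


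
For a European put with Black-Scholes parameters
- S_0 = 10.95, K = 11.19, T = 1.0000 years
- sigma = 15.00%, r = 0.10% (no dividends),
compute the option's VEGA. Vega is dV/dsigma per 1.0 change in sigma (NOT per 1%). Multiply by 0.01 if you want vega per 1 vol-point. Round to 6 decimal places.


Answer: Vega = 4.359792

Derivation:
d1 = -0.0628737737; d2 = -0.2128737737
phi(d1) = 0.3981545275; exp(-qT) = 1.0000000000; exp(-rT) = 0.9990004998
Vega = S * exp(-qT) * phi(d1) * sqrt(T) = 10.9500 * 1.0000000000 * 0.3981545275 * 1.0000000000 = 4.359792


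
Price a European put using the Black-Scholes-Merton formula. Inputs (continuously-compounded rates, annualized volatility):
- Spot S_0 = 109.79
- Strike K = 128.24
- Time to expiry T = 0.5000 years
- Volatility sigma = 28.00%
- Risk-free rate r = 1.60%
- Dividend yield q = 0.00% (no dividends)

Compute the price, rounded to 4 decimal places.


d1 = (ln(S/K) + (r - q + 0.5*sigma^2) * T) / (sigma * sqrt(T)) = -0.64515442
d2 = d1 - sigma * sqrt(T) = -0.84314432
exp(-rT) = 0.99203191; exp(-qT) = 1.00000000
P = K * exp(-rT) * N(-d2) - S_0 * exp(-qT) * N(-d1)
N(-d1) = 0.74058644; N(-d2) = 0.80042613
P = 128.2400 * 0.99203191 * 0.80042613 - 109.7900 * 1.00000000 * 0.74058644 = 20.5198

Answer: Price = 20.5198


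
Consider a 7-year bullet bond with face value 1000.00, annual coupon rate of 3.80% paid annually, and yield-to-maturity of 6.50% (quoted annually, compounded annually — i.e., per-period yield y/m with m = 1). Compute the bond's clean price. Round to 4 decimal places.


Coupon per period c = face * coupon_rate / m = 38.000000
Periods per year m = 1; per-period yield y/m = 0.065000
Number of cashflows N = 7
Cashflows (t years, CF_t, discount factor 1/(1+y/m)^(m*t), PV):
  t = 1.0000: CF_t = 38.000000, DF = 0.938967, PV = 35.680751
  t = 2.0000: CF_t = 38.000000, DF = 0.881659, PV = 33.503053
  t = 3.0000: CF_t = 38.000000, DF = 0.827849, PV = 31.458265
  t = 4.0000: CF_t = 38.000000, DF = 0.777323, PV = 29.538277
  t = 5.0000: CF_t = 38.000000, DF = 0.729881, PV = 27.735472
  t = 6.0000: CF_t = 38.000000, DF = 0.685334, PV = 26.042697
  t = 7.0000: CF_t = 1038.000000, DF = 0.643506, PV = 667.959451
Price P = sum_t PV_t = 851.917966

Answer: Price = 851.9180


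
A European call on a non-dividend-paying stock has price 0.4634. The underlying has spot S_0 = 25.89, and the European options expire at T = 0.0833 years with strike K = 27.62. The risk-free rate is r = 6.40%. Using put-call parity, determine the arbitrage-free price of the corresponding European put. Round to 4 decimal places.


Answer: Put price = 2.0465

Derivation:
Put-call parity: C - P = S_0 * exp(-qT) - K * exp(-rT).
S_0 * exp(-qT) = 25.8900 * 1.00000000 = 25.89000000
K * exp(-rT) = 27.6200 * 0.99468299 = 27.47314406
P = C - S*exp(-qT) + K*exp(-rT)
P = 0.4634 - 25.89000000 + 27.47314406 = 2.0465


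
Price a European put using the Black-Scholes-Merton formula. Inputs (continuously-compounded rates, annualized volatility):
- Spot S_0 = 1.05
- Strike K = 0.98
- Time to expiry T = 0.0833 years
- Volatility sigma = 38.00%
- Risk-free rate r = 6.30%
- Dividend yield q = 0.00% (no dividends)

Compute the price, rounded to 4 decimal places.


Answer: Price = 0.0165

Derivation:
d1 = (ln(S/K) + (r - q + 0.5*sigma^2) * T) / (sigma * sqrt(T)) = 0.73175580
d2 = d1 - sigma * sqrt(T) = 0.62208119
exp(-rT) = 0.99476585; exp(-qT) = 1.00000000
P = K * exp(-rT) * N(-d2) - S_0 * exp(-qT) * N(-d1)
N(-d1) = 0.23215882; N(-d2) = 0.26694424
P = 0.9800 * 0.99476585 * 0.26694424 - 1.0500 * 1.00000000 * 0.23215882 = 0.0165


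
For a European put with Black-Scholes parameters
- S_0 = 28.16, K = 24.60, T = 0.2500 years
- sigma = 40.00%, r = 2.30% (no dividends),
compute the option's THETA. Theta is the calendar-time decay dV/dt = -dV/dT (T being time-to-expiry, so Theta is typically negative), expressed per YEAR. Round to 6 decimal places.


Answer: Theta = -3.097812

Derivation:
d1 = 0.8045304418; d2 = 0.6045304418
phi(d1) = 0.2886405464; exp(-qT) = 1.0000000000; exp(-rT) = 0.9942664996
Theta = -S*exp(-qT)*phi(d1)*sigma/(2*sqrt(T)) + r*K*exp(-rT)*N(-d2) - q*S*exp(-qT)*N(-d1)
N(-d1) = 0.2105453478; N(-d2) = 0.2727455182; sqrt(T) = 0.5000000000
Term 1 = -28.1600 * 1.0000000000 * 0.2886405464 * 0.4000 / (2 * 0.5000000000) = -3.2512471146
Term 2 = 0.0230 * 24.6000 * 0.9942664996 * 0.2727455182 = 0.1534346238
Term 3 = 0 (no dividend yield, q = 0)
Theta = -3.2512471146 + (0.1534346238) + (0.0000000000) = -3.097812


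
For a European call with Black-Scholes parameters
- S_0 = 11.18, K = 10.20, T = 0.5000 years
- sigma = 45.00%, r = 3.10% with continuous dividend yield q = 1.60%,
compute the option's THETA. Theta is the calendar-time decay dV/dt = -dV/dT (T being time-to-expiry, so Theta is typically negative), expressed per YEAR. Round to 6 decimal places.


d1 = 0.4709763203; d2 = 0.1527782688
phi(d1) = 0.3570612725; exp(-qT) = 0.9920319148; exp(-rT) = 0.9846195068
Theta = -S*exp(-qT)*phi(d1)*sigma/(2*sqrt(T)) - r*K*exp(-rT)*N(d2) + q*S*exp(-qT)*N(d1)
N(d1) = 0.6811711775; N(d2) = 0.5607134322; sqrt(T) = 0.7071067812
Term 1 = -11.1800 * 0.9920319148 * 0.3570612725 * 0.4500 / (2 * 0.7071067812) = -1.2601078353
Term 2 = -0.0310 * 10.2000 * 0.9846195068 * 0.5607134322 = -0.1745706629
Term 3 = 0.0160 * 11.1800 * 0.9920319148 * 0.6811711775 = 0.1208770058
Theta = -1.2601078353 + (-0.1745706629) + (0.1208770058) = -1.313801

Answer: Theta = -1.313801


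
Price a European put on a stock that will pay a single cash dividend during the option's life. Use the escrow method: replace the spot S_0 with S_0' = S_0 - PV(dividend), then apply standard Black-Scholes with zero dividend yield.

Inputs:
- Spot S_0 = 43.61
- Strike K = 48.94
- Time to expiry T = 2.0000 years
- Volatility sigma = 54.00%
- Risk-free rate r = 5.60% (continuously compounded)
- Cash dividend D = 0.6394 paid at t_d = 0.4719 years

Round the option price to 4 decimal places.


Answer: Price = 13.2862

Derivation:
PV(D) = D * exp(-r * t_d) = 0.6394 * 0.97391972 = 0.62272427
S_0' = S_0 - PV(D) = 43.6100 - 0.62272427 = 42.98727573
d1 = (ln(S_0'/K) + (r + sigma^2/2)*T) / (sigma*sqrt(T)) = 0.35867219
d2 = d1 - sigma*sqrt(T) = -0.40500313
exp(-rT) = 0.89404426
N(-d1) = 0.35992017; N(-d2) = 0.65726240
P = K * exp(-rT) * N(-d2) - S_0' * N(-d1) = 48.9400 * 0.89404426 * 0.65726240 - 42.98727573 * 0.35992017 = 13.2862


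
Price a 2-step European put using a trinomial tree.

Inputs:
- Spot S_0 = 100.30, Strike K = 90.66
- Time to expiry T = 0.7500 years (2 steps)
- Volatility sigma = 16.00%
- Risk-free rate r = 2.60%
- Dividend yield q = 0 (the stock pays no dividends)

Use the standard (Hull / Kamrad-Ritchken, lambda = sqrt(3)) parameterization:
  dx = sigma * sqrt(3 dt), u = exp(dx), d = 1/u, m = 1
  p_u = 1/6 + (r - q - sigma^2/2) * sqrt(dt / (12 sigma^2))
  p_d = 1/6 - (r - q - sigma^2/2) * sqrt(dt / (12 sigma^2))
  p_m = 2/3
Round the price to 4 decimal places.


dt = T/N = 0.375000; dx = sigma*sqrt(3*dt) = 0.169706
u = exp(dx) = 1.184956; d = 1/u = 0.843913
p_u = 0.181251, p_m = 0.666667, p_d = 0.152083
Discount per step: exp(-r*dt) = 0.990297
Stock lattice S(k, j) with j the centered position index:
  k=0: S(0,+0) = 100.3000
  k=1: S(1,-1) = 84.6445; S(1,+0) = 100.3000; S(1,+1) = 118.8511
  k=2: S(2,-2) = 71.4326; S(2,-1) = 84.6445; S(2,+0) = 100.3000; S(2,+1) = 118.8511; S(2,+2) = 140.8333
Terminal payoffs V(N, j) = max(K - S_T, 0):
  V(2,-2) = 19.227393; V(2,-1) = 6.015506; V(2,+0) = 0.000000; V(2,+1) = 0.000000; V(2,+2) = 0.000000
Backward induction: V(k, j) = exp(-r*dt) * [p_u * V(k+1, j+1) + p_m * V(k+1, j) + p_d * V(k+1, j-1)]
  V(1,-1) = exp(-r*dt) * [p_u*0.000000 + p_m*6.015506 + p_d*19.227393] = 6.867206
  V(1,+0) = exp(-r*dt) * [p_u*0.000000 + p_m*0.000000 + p_d*6.015506] = 0.905977
  V(1,+1) = exp(-r*dt) * [p_u*0.000000 + p_m*0.000000 + p_d*0.000000] = 0.000000
  V(0,+0) = exp(-r*dt) * [p_u*0.000000 + p_m*0.905977 + p_d*6.867206] = 1.632374

Answer: Price = V(0,0) = 1.6324


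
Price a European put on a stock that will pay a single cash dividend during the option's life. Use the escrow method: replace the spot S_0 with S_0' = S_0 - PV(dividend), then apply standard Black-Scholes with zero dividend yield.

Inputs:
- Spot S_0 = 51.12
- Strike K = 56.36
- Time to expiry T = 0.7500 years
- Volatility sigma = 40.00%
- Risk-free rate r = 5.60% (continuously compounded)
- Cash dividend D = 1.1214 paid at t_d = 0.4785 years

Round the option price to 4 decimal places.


Answer: Price = 9.3371

Derivation:
PV(D) = D * exp(-r * t_d) = 1.1214 * 0.97355983 = 1.09174999
S_0' = S_0 - PV(D) = 51.1200 - 1.09174999 = 50.02825001
d1 = (ln(S_0'/K) + (r + sigma^2/2)*T) / (sigma*sqrt(T)) = -0.04957084
d2 = d1 - sigma*sqrt(T) = -0.39598100
exp(-rT) = 0.95886978
N(-d1) = 0.51976781; N(-d2) = 0.65394048
P = K * exp(-rT) * N(-d2) - S_0' * N(-d1) = 56.3600 * 0.95886978 * 0.65394048 - 50.02825001 * 0.51976781 = 9.3371


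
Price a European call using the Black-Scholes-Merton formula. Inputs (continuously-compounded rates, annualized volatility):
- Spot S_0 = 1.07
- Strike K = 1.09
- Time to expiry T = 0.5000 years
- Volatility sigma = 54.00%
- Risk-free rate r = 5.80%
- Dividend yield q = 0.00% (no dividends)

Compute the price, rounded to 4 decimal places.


d1 = (ln(S/K) + (r - q + 0.5*sigma^2) * T) / (sigma * sqrt(T)) = 0.21836754
d2 = d1 - sigma * sqrt(T) = -0.16347012
exp(-rT) = 0.97141646; exp(-qT) = 1.00000000
C = S_0 * exp(-qT) * N(d1) - K * exp(-rT) * N(d2)
N(d1) = 0.58642862; N(d2) = 0.43507415
C = 1.0700 * 1.00000000 * 0.58642862 - 1.0900 * 0.97141646 * 0.43507415 = 0.1668

Answer: Price = 0.1668


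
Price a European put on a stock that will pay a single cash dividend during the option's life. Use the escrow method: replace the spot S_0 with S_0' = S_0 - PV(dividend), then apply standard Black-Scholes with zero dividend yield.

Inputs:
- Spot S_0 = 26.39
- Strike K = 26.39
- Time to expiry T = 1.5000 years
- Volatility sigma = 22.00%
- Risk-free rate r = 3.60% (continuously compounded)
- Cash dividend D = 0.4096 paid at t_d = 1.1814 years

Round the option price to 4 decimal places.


Answer: Price = 2.2639

Derivation:
PV(D) = D * exp(-r * t_d) = 0.4096 * 0.95836133 = 0.39254480
S_0' = S_0 - PV(D) = 26.3900 - 0.39254480 = 25.99745520
d1 = (ln(S_0'/K) + (r + sigma^2/2)*T) / (sigma*sqrt(T)) = 0.27951464
d2 = d1 - sigma*sqrt(T) = 0.01007076
exp(-rT) = 0.94743211
N(-d1) = 0.38992495; N(-d2) = 0.49598241
P = K * exp(-rT) * N(-d2) - S_0' * N(-d1) = 26.3900 * 0.94743211 * 0.49598241 - 25.99745520 * 0.38992495 = 2.2639


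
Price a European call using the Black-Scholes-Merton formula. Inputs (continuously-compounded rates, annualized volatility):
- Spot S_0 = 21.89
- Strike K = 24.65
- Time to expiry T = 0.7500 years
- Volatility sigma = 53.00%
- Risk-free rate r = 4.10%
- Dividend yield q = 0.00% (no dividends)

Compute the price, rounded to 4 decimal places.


d1 = (ln(S/K) + (r - q + 0.5*sigma^2) * T) / (sigma * sqrt(T)) = 0.03777943
d2 = d1 - sigma * sqrt(T) = -0.42121403
exp(-rT) = 0.96971797; exp(-qT) = 1.00000000
C = S_0 * exp(-qT) * N(d1) - K * exp(-rT) * N(d2)
N(d1) = 0.51506823; N(d2) = 0.33679940
C = 21.8900 * 1.00000000 * 0.51506823 - 24.6500 * 0.96971797 * 0.33679940 = 3.2241

Answer: Price = 3.2241


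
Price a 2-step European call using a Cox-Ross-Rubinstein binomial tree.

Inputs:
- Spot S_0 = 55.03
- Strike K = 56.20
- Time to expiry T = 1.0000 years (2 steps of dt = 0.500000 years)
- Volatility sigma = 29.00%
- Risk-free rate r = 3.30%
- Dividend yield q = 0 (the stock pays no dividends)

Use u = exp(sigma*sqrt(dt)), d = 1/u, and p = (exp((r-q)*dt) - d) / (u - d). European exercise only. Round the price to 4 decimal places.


Answer: Price = V(0,0) = 6.1893

Derivation:
dt = T/N = 0.500000
u = exp(sigma*sqrt(dt)) = 1.227600; d = 1/u = 0.814598
p = (exp((r-q)*dt) - d) / (u - d) = 0.489196
Discount per step: exp(-r*dt) = 0.983635
Stock lattice S(k, i) with i counting down-moves:
  k=0: S(0,0) = 55.0300
  k=1: S(1,0) = 67.5548; S(1,1) = 44.8273
  k=2: S(2,0) = 82.9303; S(2,1) = 55.0300; S(2,2) = 36.5162
Terminal payoffs V(N, i) = max(S_T - K, 0):
  V(2,0) = 26.730294; V(2,1) = 0.000000; V(2,2) = 0.000000
Backward induction: V(k, i) = exp(-r*dt) * [p * V(k+1, i) + (1-p) * V(k+1, i+1)].
  V(1,0) = exp(-r*dt) * [p*26.730294 + (1-p)*0.000000] = 12.862374
  V(1,1) = exp(-r*dt) * [p*0.000000 + (1-p)*0.000000] = 0.000000
  V(0,0) = exp(-r*dt) * [p*12.862374 + (1-p)*0.000000] = 6.189258


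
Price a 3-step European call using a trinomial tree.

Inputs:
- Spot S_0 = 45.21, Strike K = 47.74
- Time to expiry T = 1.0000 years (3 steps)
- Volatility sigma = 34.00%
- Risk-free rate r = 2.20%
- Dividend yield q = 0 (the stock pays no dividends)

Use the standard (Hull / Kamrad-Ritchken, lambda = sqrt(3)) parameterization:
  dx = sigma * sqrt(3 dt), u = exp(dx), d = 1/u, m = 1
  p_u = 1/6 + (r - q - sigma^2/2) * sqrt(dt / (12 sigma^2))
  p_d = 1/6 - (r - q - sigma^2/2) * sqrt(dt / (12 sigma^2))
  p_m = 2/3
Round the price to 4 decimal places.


dt = T/N = 0.333333; dx = sigma*sqrt(3*dt) = 0.340000
u = exp(dx) = 1.404948; d = 1/u = 0.711770
p_u = 0.149118, p_m = 0.666667, p_d = 0.184216
Discount per step: exp(-r*dt) = 0.992693
Stock lattice S(k, j) with j the centered position index:
  k=0: S(0,+0) = 45.2100
  k=1: S(1,-1) = 32.1791; S(1,+0) = 45.2100; S(1,+1) = 63.5177
  k=2: S(2,-2) = 22.9042; S(2,-1) = 32.1791; S(2,+0) = 45.2100; S(2,+1) = 63.5177; S(2,+2) = 89.2390
  k=3: S(3,-3) = 16.3025; S(3,-2) = 22.9042; S(3,-1) = 32.1791; S(3,+0) = 45.2100; S(3,+1) = 63.5177; S(3,+2) = 89.2390; S(3,+3) = 125.3761
Terminal payoffs V(N, j) = max(S_T - K, 0):
  V(3,-3) = 0.000000; V(3,-2) = 0.000000; V(3,-1) = 0.000000; V(3,+0) = 0.000000; V(3,+1) = 15.777681; V(3,+2) = 41.499012; V(3,+3) = 77.636135
Backward induction: V(k, j) = exp(-r*dt) * [p_u * V(k+1, j+1) + p_m * V(k+1, j) + p_d * V(k+1, j-1)]
  V(2,-2) = exp(-r*dt) * [p_u*0.000000 + p_m*0.000000 + p_d*0.000000] = 0.000000
  V(2,-1) = exp(-r*dt) * [p_u*0.000000 + p_m*0.000000 + p_d*0.000000] = 0.000000
  V(2,+0) = exp(-r*dt) * [p_u*15.777681 + p_m*0.000000 + p_d*0.000000] = 2.335540
  V(2,+1) = exp(-r*dt) * [p_u*41.499012 + p_m*15.777681 + p_d*0.000000] = 16.584621
  V(2,+2) = exp(-r*dt) * [p_u*77.636135 + p_m*41.499012 + p_d*15.777681] = 41.841457
  V(1,-1) = exp(-r*dt) * [p_u*2.335540 + p_m*0.000000 + p_d*0.000000] = 0.345726
  V(1,+0) = exp(-r*dt) * [p_u*16.584621 + p_m*2.335540 + p_d*0.000000] = 4.000641
  V(1,+1) = exp(-r*dt) * [p_u*41.841457 + p_m*16.584621 + p_d*2.335540] = 17.596442
  V(0,+0) = exp(-r*dt) * [p_u*17.596442 + p_m*4.000641 + p_d*0.345726] = 5.315598

Answer: Price = V(0,0) = 5.3156


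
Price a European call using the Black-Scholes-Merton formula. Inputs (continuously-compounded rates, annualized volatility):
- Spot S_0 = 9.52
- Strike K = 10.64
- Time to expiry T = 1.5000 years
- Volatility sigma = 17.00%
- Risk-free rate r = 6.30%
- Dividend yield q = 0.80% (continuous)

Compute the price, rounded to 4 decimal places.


Answer: Price = 0.6617

Derivation:
d1 = (ln(S/K) + (r - q + 0.5*sigma^2) * T) / (sigma * sqrt(T)) = -0.03386364
d2 = d1 - sigma * sqrt(T) = -0.24207027
exp(-rT) = 0.90982773; exp(-qT) = 0.98807171
C = S_0 * exp(-qT) * N(d1) - K * exp(-rT) * N(d2)
N(d1) = 0.48649294; N(d2) = 0.40436286
C = 9.5200 * 0.98807171 * 0.48649294 - 10.6400 * 0.90982773 * 0.40436286 = 0.6617


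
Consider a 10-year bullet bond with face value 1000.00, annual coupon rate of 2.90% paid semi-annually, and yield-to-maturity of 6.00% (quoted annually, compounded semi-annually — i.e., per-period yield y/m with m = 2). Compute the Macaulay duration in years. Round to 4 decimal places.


Answer: Macaulay duration = 8.5312 years

Derivation:
Coupon per period c = face * coupon_rate / m = 14.500000
Periods per year m = 2; per-period yield y/m = 0.030000
Number of cashflows N = 20
Cashflows (t years, CF_t, discount factor 1/(1+y/m)^(m*t), PV):
  t = 0.5000: CF_t = 14.500000, DF = 0.970874, PV = 14.077670
  t = 1.0000: CF_t = 14.500000, DF = 0.942596, PV = 13.667641
  t = 1.5000: CF_t = 14.500000, DF = 0.915142, PV = 13.269554
  t = 2.0000: CF_t = 14.500000, DF = 0.888487, PV = 12.883062
  t = 2.5000: CF_t = 14.500000, DF = 0.862609, PV = 12.507827
  t = 3.0000: CF_t = 14.500000, DF = 0.837484, PV = 12.143522
  t = 3.5000: CF_t = 14.500000, DF = 0.813092, PV = 11.789827
  t = 4.0000: CF_t = 14.500000, DF = 0.789409, PV = 11.446434
  t = 4.5000: CF_t = 14.500000, DF = 0.766417, PV = 11.113043
  t = 5.0000: CF_t = 14.500000, DF = 0.744094, PV = 10.789362
  t = 5.5000: CF_t = 14.500000, DF = 0.722421, PV = 10.475109
  t = 6.0000: CF_t = 14.500000, DF = 0.701380, PV = 10.170008
  t = 6.5000: CF_t = 14.500000, DF = 0.680951, PV = 9.873794
  t = 7.0000: CF_t = 14.500000, DF = 0.661118, PV = 9.586208
  t = 7.5000: CF_t = 14.500000, DF = 0.641862, PV = 9.306998
  t = 8.0000: CF_t = 14.500000, DF = 0.623167, PV = 9.035921
  t = 8.5000: CF_t = 14.500000, DF = 0.605016, PV = 8.772738
  t = 9.0000: CF_t = 14.500000, DF = 0.587395, PV = 8.517222
  t = 9.5000: CF_t = 14.500000, DF = 0.570286, PV = 8.269147
  t = 10.0000: CF_t = 1014.500000, DF = 0.553676, PV = 561.704053
Price P = sum_t PV_t = 769.399140
Macaulay numerator sum_t t * PV_t:
  t * PV_t at t = 0.5000: 7.038835
  t * PV_t at t = 1.0000: 13.667641
  t * PV_t at t = 1.5000: 19.904331
  t * PV_t at t = 2.0000: 25.766124
  t * PV_t at t = 2.5000: 31.269568
  t * PV_t at t = 3.0000: 36.430565
  t * PV_t at t = 3.5000: 41.264394
  t * PV_t at t = 4.0000: 45.785736
  t * PV_t at t = 4.5000: 50.008692
  t * PV_t at t = 5.0000: 53.946809
  t * PV_t at t = 5.5000: 57.613097
  t * PV_t at t = 6.0000: 61.020050
  t * PV_t at t = 6.5000: 64.179664
  t * PV_t at t = 7.0000: 67.103457
  t * PV_t at t = 7.5000: 69.802487
  t * PV_t at t = 8.0000: 72.287365
  t * PV_t at t = 8.5000: 74.568277
  t * PV_t at t = 9.0000: 76.654996
  t * PV_t at t = 9.5000: 78.556900
  t * PV_t at t = 10.0000: 5617.040526
Macaulay duration D = (sum_t t * PV_t) / P = 6563.909514 / 769.399140 = 8.531215


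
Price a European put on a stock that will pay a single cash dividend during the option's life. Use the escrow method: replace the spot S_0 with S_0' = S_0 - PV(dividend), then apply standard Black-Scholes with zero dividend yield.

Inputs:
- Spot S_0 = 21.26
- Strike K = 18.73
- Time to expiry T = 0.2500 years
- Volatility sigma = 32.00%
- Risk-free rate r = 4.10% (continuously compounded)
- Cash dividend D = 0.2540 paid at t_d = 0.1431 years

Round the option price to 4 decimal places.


Answer: Price = 0.3915

Derivation:
PV(D) = D * exp(-r * t_d) = 0.2540 * 0.99415008 = 0.25251412
S_0' = S_0 - PV(D) = 21.2600 - 0.25251412 = 21.00748588
d1 = (ln(S_0'/K) + (r + sigma^2/2)*T) / (sigma*sqrt(T)) = 0.86126455
d2 = d1 - sigma*sqrt(T) = 0.70126455
exp(-rT) = 0.98980235
N(-d1) = 0.19454618; N(-d2) = 0.24156897
P = K * exp(-rT) * N(-d2) - S_0' * N(-d1) = 18.7300 * 0.98980235 * 0.24156897 - 21.00748588 * 0.19454618 = 0.3915


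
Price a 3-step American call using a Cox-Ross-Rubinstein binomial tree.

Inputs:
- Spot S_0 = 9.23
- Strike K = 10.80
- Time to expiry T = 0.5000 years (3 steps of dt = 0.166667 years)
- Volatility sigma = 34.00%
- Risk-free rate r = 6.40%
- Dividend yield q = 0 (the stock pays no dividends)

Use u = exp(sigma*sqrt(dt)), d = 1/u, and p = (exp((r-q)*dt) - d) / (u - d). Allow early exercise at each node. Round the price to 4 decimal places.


dt = T/N = 0.166667
u = exp(sigma*sqrt(dt)) = 1.148899; d = 1/u = 0.870398
p = (exp((r-q)*dt) - d) / (u - d) = 0.503860
Discount per step: exp(-r*dt) = 0.989390
Stock lattice S(k, i) with i counting down-moves:
  k=0: S(0,0) = 9.2300
  k=1: S(1,0) = 10.6043; S(1,1) = 8.0338
  k=2: S(2,0) = 12.1833; S(2,1) = 9.2300; S(2,2) = 6.9926
  k=3: S(3,0) = 13.9974; S(3,1) = 10.6043; S(3,2) = 8.0338; S(3,3) = 6.0863
Terminal payoffs V(N, i) = max(S_T - K, 0):
  V(3,0) = 3.197410; V(3,1) = 0.000000; V(3,2) = 0.000000; V(3,3) = 0.000000
Backward induction: V(k, i) = exp(-r*dt) * [p * V(k+1, i) + (1-p) * V(k+1, i+1)]; then take max(V_cont, immediate exercise) for American.
  V(2,0) = exp(-r*dt) * [p*3.197410 + (1-p)*0.000000] = 1.593953; exercise = 1.383321; V(2,0) = max -> 1.593953
  V(2,1) = exp(-r*dt) * [p*0.000000 + (1-p)*0.000000] = 0.000000; exercise = 0.000000; V(2,1) = max -> 0.000000
  V(2,2) = exp(-r*dt) * [p*0.000000 + (1-p)*0.000000] = 0.000000; exercise = 0.000000; V(2,2) = max -> 0.000000
  V(1,0) = exp(-r*dt) * [p*1.593953 + (1-p)*0.000000] = 0.794608; exercise = 0.000000; V(1,0) = max -> 0.794608
  V(1,1) = exp(-r*dt) * [p*0.000000 + (1-p)*0.000000] = 0.000000; exercise = 0.000000; V(1,1) = max -> 0.000000
  V(0,0) = exp(-r*dt) * [p*0.794608 + (1-p)*0.000000] = 0.396123; exercise = 0.000000; V(0,0) = max -> 0.396123

Answer: Price = V(0,0) = 0.3961


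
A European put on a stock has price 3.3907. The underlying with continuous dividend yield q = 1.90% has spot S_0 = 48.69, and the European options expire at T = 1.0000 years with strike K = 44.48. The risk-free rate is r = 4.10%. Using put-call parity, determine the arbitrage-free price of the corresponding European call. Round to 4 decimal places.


Answer: Call price = 8.4711

Derivation:
Put-call parity: C - P = S_0 * exp(-qT) - K * exp(-rT).
S_0 * exp(-qT) = 48.6900 * 0.98117936 = 47.77362315
K * exp(-rT) = 44.4800 * 0.95982913 = 42.69319970
C = P + S*exp(-qT) - K*exp(-rT)
C = 3.3907 + 47.77362315 - 42.69319970 = 8.4711


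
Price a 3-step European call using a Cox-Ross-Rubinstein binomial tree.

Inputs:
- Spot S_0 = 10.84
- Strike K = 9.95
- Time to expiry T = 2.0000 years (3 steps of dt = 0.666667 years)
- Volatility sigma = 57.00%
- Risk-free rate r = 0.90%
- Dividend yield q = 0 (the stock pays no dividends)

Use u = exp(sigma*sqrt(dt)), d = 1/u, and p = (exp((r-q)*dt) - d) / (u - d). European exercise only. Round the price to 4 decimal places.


Answer: Price = V(0,0) = 4.0144

Derivation:
dt = T/N = 0.666667
u = exp(sigma*sqrt(dt)) = 1.592656; d = 1/u = 0.627882
p = (exp((r-q)*dt) - d) / (u - d) = 0.391943
Discount per step: exp(-r*dt) = 0.994018
Stock lattice S(k, i) with i counting down-moves:
  k=0: S(0,0) = 10.8400
  k=1: S(1,0) = 17.2644; S(1,1) = 6.8062
  k=2: S(2,0) = 27.4962; S(2,1) = 10.8400; S(2,2) = 4.2735
  k=3: S(3,0) = 43.7920; S(3,1) = 17.2644; S(3,2) = 6.8062; S(3,3) = 2.6833
Terminal payoffs V(N, i) = max(S_T - K, 0):
  V(3,0) = 33.842044; V(3,1) = 7.314391; V(3,2) = 0.000000; V(3,3) = 0.000000
Backward induction: V(k, i) = exp(-r*dt) * [p * V(k+1, i) + (1-p) * V(k+1, i+1)].
  V(2,0) = exp(-r*dt) * [p*33.842044 + (1-p)*7.314391] = 17.605757
  V(2,1) = exp(-r*dt) * [p*7.314391 + (1-p)*0.000000] = 2.849672
  V(2,2) = exp(-r*dt) * [p*0.000000 + (1-p)*0.000000] = 0.000000
  V(1,0) = exp(-r*dt) * [p*17.605757 + (1-p)*2.849672] = 8.581566
  V(1,1) = exp(-r*dt) * [p*2.849672 + (1-p)*0.000000] = 1.110227
  V(0,0) = exp(-r*dt) * [p*8.581566 + (1-p)*1.110227] = 4.014404


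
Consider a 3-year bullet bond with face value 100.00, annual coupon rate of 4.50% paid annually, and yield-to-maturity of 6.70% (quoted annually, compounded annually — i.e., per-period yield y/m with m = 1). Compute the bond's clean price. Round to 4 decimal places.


Coupon per period c = face * coupon_rate / m = 4.500000
Periods per year m = 1; per-period yield y/m = 0.067000
Number of cashflows N = 3
Cashflows (t years, CF_t, discount factor 1/(1+y/m)^(m*t), PV):
  t = 1.0000: CF_t = 4.500000, DF = 0.937207, PV = 4.217432
  t = 2.0000: CF_t = 4.500000, DF = 0.878357, PV = 3.952607
  t = 3.0000: CF_t = 104.500000, DF = 0.823203, PV = 86.024673
Price P = sum_t PV_t = 94.194713

Answer: Price = 94.1947


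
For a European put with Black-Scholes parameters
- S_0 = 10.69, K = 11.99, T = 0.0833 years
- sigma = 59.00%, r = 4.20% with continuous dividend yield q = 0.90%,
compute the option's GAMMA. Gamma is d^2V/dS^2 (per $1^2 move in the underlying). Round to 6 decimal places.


d1 = -0.5726717059; d2 = -0.7429559682
phi(d1) = 0.3386070547; exp(-qT) = 0.9992505810; exp(-rT) = 0.9965075130
Gamma = exp(-qT) * phi(d1) / (S * sigma * sqrt(T)) = 0.9992505810 * 0.3386070547 / (10.6900 * 0.5900 * 0.2886173938) = 0.185874

Answer: Gamma = 0.185874


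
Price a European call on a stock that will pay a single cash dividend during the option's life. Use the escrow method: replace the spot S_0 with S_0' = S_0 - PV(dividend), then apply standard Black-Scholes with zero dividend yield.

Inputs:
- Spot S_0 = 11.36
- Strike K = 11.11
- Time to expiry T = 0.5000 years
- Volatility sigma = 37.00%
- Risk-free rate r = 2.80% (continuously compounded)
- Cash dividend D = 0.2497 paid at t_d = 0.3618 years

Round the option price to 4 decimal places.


Answer: Price = 1.2287

Derivation:
PV(D) = D * exp(-r * t_d) = 0.2497 * 0.98992074 = 0.24718321
S_0' = S_0 - PV(D) = 11.3600 - 0.24718321 = 11.11281679
d1 = (ln(S_0'/K) + (r + sigma^2/2)*T) / (sigma*sqrt(T)) = 0.18529448
d2 = d1 - sigma*sqrt(T) = -0.07633503
exp(-rT) = 0.98609754
N(d1) = 0.57350097; N(d2) = 0.46957628
C = S_0' * N(d1) - K * exp(-rT) * N(d2) = 11.11281679 * 0.57350097 - 11.1100 * 0.98609754 * 0.46957628 = 1.2287


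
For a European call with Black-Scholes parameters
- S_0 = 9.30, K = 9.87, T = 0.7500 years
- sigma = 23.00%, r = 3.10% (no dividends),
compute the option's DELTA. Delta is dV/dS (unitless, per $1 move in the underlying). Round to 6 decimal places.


Answer: Delta = 0.467194

Derivation:
d1 = -0.0823248934; d2 = -0.2815107363
phi(d1) = 0.3975926751; exp(-qT) = 1.0000000000; exp(-rT) = 0.9770181987
N(d1) = 0.4671941798
Delta = exp(-qT) * N(d1) = 1.0000000000 * 0.4671941798 = 0.467194


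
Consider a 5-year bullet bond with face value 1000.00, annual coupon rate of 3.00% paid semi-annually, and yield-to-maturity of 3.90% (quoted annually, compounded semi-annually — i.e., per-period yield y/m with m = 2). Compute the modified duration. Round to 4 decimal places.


Answer: Modified duration = 4.5826

Derivation:
Coupon per period c = face * coupon_rate / m = 15.000000
Periods per year m = 2; per-period yield y/m = 0.019500
Number of cashflows N = 10
Cashflows (t years, CF_t, discount factor 1/(1+y/m)^(m*t), PV):
  t = 0.5000: CF_t = 15.000000, DF = 0.980873, PV = 14.713095
  t = 1.0000: CF_t = 15.000000, DF = 0.962112, PV = 14.431677
  t = 1.5000: CF_t = 15.000000, DF = 0.943709, PV = 14.155642
  t = 2.0000: CF_t = 15.000000, DF = 0.925659, PV = 13.884887
  t = 2.5000: CF_t = 15.000000, DF = 0.907954, PV = 13.619310
  t = 3.0000: CF_t = 15.000000, DF = 0.890588, PV = 13.358813
  t = 3.5000: CF_t = 15.000000, DF = 0.873553, PV = 13.103299
  t = 4.0000: CF_t = 15.000000, DF = 0.856845, PV = 12.852672
  t = 4.5000: CF_t = 15.000000, DF = 0.840456, PV = 12.606838
  t = 5.0000: CF_t = 1015.000000, DF = 0.824380, PV = 836.746185
Price P = sum_t PV_t = 959.472418
First compute Macaulay numerator sum_t t * PV_t:
  t * PV_t at t = 0.5000: 7.356547
  t * PV_t at t = 1.0000: 14.431677
  t * PV_t at t = 1.5000: 21.233463
  t * PV_t at t = 2.0000: 27.769773
  t * PV_t at t = 2.5000: 34.048275
  t * PV_t at t = 3.0000: 40.076440
  t * PV_t at t = 3.5000: 45.861546
  t * PV_t at t = 4.0000: 51.410687
  t * PV_t at t = 4.5000: 56.730773
  t * PV_t at t = 5.0000: 4183.730927
Macaulay duration D = 4482.650109 / 959.472418 = 4.671995
Modified duration = D / (1 + y/m) = 4.671995 / (1 + 0.019500) = 4.582633


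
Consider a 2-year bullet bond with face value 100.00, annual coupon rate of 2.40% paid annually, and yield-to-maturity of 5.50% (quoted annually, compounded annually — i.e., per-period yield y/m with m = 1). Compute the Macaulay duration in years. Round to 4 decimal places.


Coupon per period c = face * coupon_rate / m = 2.400000
Periods per year m = 1; per-period yield y/m = 0.055000
Number of cashflows N = 2
Cashflows (t years, CF_t, discount factor 1/(1+y/m)^(m*t), PV):
  t = 1.0000: CF_t = 2.400000, DF = 0.947867, PV = 2.274882
  t = 2.0000: CF_t = 102.400000, DF = 0.898452, PV = 92.001527
Price P = sum_t PV_t = 94.276409
Macaulay numerator sum_t t * PV_t:
  t * PV_t at t = 1.0000: 2.274882
  t * PV_t at t = 2.0000: 184.003055
Macaulay duration D = (sum_t t * PV_t) / P = 186.277936 / 94.276409 = 1.975870

Answer: Macaulay duration = 1.9759 years


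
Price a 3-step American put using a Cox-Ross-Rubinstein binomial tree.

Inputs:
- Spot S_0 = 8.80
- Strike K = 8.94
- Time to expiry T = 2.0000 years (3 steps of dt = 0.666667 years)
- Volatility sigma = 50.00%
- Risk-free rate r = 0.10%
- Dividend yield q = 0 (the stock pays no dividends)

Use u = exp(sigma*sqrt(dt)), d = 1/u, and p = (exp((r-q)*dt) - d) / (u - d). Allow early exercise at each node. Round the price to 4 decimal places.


dt = T/N = 0.666667
u = exp(sigma*sqrt(dt)) = 1.504181; d = 1/u = 0.664814
p = (exp((r-q)*dt) - d) / (u - d) = 0.400127
Discount per step: exp(-r*dt) = 0.999334
Stock lattice S(k, i) with i counting down-moves:
  k=0: S(0,0) = 8.8000
  k=1: S(1,0) = 13.2368; S(1,1) = 5.8504
  k=2: S(2,0) = 19.9105; S(2,1) = 8.8000; S(2,2) = 3.8894
  k=3: S(3,0) = 29.9490; S(3,1) = 13.2368; S(3,2) = 5.8504; S(3,3) = 2.5857
Terminal payoffs V(N, i) = max(K - S_T, 0):
  V(3,0) = 0.000000; V(3,1) = 0.000000; V(3,2) = 3.089639; V(3,3) = 6.354273
Backward induction: V(k, i) = exp(-r*dt) * [p * V(k+1, i) + (1-p) * V(k+1, i+1)]; then take max(V_cont, immediate exercise) for American.
  V(2,0) = exp(-r*dt) * [p*0.000000 + (1-p)*0.000000] = 0.000000; exercise = 0.000000; V(2,0) = max -> 0.000000
  V(2,1) = exp(-r*dt) * [p*0.000000 + (1-p)*3.089639] = 1.852156; exercise = 0.140000; V(2,1) = max -> 1.852156
  V(2,2) = exp(-r*dt) * [p*3.089639 + (1-p)*6.354273] = 5.044641; exercise = 5.050599; V(2,2) = max -> 5.050599
  V(1,0) = exp(-r*dt) * [p*0.000000 + (1-p)*1.852156] = 1.110319; exercise = 0.000000; V(1,0) = max -> 1.110319
  V(1,1) = exp(-r*dt) * [p*1.852156 + (1-p)*5.050599] = 3.768304; exercise = 3.089639; V(1,1) = max -> 3.768304
  V(0,0) = exp(-r*dt) * [p*1.110319 + (1-p)*3.768304] = 2.702970; exercise = 0.140000; V(0,0) = max -> 2.702970

Answer: Price = V(0,0) = 2.7030


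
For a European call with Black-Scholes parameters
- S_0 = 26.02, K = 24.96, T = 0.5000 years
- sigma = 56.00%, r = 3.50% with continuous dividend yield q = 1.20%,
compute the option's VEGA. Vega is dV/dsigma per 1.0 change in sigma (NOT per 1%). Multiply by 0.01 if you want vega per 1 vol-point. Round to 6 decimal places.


d1 = 0.3320647428; d2 = -0.0639150547
phi(d1) = 0.3775425392; exp(-qT) = 0.9940179641; exp(-rT) = 0.9826522357
Vega = S * exp(-qT) * phi(d1) * sqrt(T) = 26.0200 * 0.9940179641 * 0.3775425392 * 0.7071067812 = 6.904821

Answer: Vega = 6.904821


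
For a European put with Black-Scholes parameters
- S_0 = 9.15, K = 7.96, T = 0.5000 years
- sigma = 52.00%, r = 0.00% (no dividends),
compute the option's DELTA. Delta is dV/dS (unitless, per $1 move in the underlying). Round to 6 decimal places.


d1 = 0.5627614825; d2 = 0.1950659563
phi(d1) = 0.3405174944; exp(-qT) = 1.0000000000; exp(-rT) = 1.0000000000
N(-d1) = 0.2867986559
Delta = -exp(-qT) * N(-d1) = -1.0000000000 * 0.2867986559 = -0.286799

Answer: Delta = -0.286799
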